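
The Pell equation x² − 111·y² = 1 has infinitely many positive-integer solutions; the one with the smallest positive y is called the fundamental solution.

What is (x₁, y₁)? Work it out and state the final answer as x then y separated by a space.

295 28

d=111: √d = [10; 1,1,6,1,1,20] (ℓ=6, even), read p_5/q_5
a_0=10:  p_0=10·1+0=10,  q_0=10·0+1=1
…
a_4=1:  p_4=1·137+21=158,  q_4=1·13+2=15
a_5=1:  p_5=1·158+137=295,  q_5=1·15+13=28
→ (295, 28).  Check: 295²=87025, 111·28²=87024, difference 1.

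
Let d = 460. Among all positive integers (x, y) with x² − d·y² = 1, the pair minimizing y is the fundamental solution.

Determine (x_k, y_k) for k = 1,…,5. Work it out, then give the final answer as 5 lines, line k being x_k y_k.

2535751 118230
12860066268001 599603681460
65219851798297071751 3040891269731634690
330762608834754335913072001 15421886156225925189922920
1677463232230609064240018182143751 78212126485069051161274736991150

d=460: √d = [21; 2,4,3,1,2,10,2,1,3,4,2,42] (ℓ=12, even), read p_11/q_11
k=0  a_k=21  p_k/q_k = 21/1
k=1  a_k=2  p_k/q_k = 43/2
k=2  a_k=4  p_k/q_k = 193/9
…
k=6  a_k=10  p_k/q_k = 23335/1088
…
k=10  a_k=4  p_k/q_k = 1135029/52921
k=11  a_k=2  p_k/q_k = 2535751/118230
fundamental: x₁=2535751, y₁=118230  (since 6430033134001 − 460·13978332900 = 1)
k=2:  x_2 = 2535751·2535751+460·118230·118230 = 12860066268001,  y_2 = 2535751·118230+118230·2535751 = 599603681460
k=3:  x_3 = 2535751·12860066268001+460·118230·599603681460 = 65219851798297071751,  y_3 = 2535751·599603681460+118230·12860066268001 = 3040891269731634690
k=4:  x_4 = 2535751·65219851798297071751+460·118230·3040891269731634690 = 330762608834754335913072001,  y_4 = 2535751·3040891269731634690+118230·65219851798297071751 = 15421886156225925189922920
k=5:  x_5 = 2535751·330762608834754335913072001+460·118230·15421886156225925189922920 = 1677463232230609064240018182143751,  y_5 = 2535751·15421886156225925189922920+118230·330762608834754335913072001 = 78212126485069051161274736991150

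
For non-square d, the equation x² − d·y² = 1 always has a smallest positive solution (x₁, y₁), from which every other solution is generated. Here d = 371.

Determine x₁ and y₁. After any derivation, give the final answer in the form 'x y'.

d=371: √d = [19; 3,1,4,1,3,38] (ℓ=6, even), read p_5/q_5
k=0  a_k=19  p_k/q_k = 19/1
…
k=2  a_k=1  p_k/q_k = 77/4
…
k=4  a_k=1  p_k/q_k = 443/23
k=5  a_k=3  p_k/q_k = 1695/88
fundamental: x₁=1695, y₁=88  (since 2873025 − 371·7744 = 1)

1695 88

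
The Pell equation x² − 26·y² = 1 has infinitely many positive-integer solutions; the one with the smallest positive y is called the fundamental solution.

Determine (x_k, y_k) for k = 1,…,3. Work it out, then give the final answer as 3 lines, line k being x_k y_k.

d=26: √d = [5; 10] (ℓ=1, odd), read p_1/q_1
step 0: (5, 1)  from 5·(1,0) + (0,1)
step 1: (51, 10)  from 10·(5,1) + (1,0)
→ (51, 10).  Check: 51²=2601, 26·10²=2600, difference 1.
k=2:  x_2 = 51·51+26·10·10 = 5201,  y_2 = 51·10+10·51 = 1020
k=3:  x_3 = 51·5201+26·10·1020 = 530451,  y_3 = 51·1020+10·5201 = 104030

51 10
5201 1020
530451 104030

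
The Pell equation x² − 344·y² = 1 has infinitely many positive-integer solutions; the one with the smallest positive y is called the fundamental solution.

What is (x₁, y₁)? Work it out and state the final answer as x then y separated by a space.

10405 561

[18; 1,1,4,1,3,1,4,1,1,36] for √344; ℓ=10 ⇒ convergent index 9
k=0  a_k=18  p_k/q_k = 18/1
…
k=4  a_k=1  p_k/q_k = 204/11
…
k=6  a_k=1  p_k/q_k = 983/53
…
k=8  a_k=1  p_k/q_k = 5694/307
k=9  a_k=1  p_k/q_k = 10405/561
fundamental: x₁=10405, y₁=561  (since 108264025 − 344·314721 = 1)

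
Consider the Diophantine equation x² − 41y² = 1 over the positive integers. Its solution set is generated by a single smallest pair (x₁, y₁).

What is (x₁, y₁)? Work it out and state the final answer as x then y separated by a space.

√41 = [6; 2,2,12, …], period ℓ=3 (odd) → k=5
a_0=6:  p_0=6·1+0=6,  q_0=6·0+1=1
…
a_4=2:  p_4=2·397+32=826,  q_4=2·62+5=129
a_5=2:  p_5=2·826+397=2049,  q_5=2·129+62=320
(x₁, y₁) = (2049, 320);  2049² − 41·320² = 1 ✓

2049 320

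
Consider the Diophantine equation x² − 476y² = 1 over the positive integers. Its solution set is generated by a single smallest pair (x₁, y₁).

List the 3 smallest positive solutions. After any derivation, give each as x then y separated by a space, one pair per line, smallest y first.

d=476: √d = [21; 1,4,2,10,2,4,1,42] (ℓ=8, even), read p_7/q_7
a_0=21:  p_0=21·1+0=21,  q_0=21·0+1=1
…
a_4=10:  p_4=10·240+109=2509,  q_4=10·11+5=115
a_5=2:  p_5=2·2509+240=5258,  q_5=2·115+11=241
a_6=4:  p_6=4·5258+2509=23541,  q_6=4·241+115=1079
a_7=1:  p_7=1·23541+5258=28799,  q_7=1·1079+241=1320
fundamental: x₁=28799, y₁=1320  (since 829382401 − 476·1742400 = 1)
(28799+1320√476)^2 = 1658764801 + 76029360√476
(28799+1320√476)^3 = 95541534979199 + 4379139075960√476

28799 1320
1658764801 76029360
95541534979199 4379139075960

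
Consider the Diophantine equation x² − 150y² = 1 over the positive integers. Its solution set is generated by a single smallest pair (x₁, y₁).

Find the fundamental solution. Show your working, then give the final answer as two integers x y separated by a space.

49 4

d=150: √d = [12; 4,24] (ℓ=2, even), read p_1/q_1
k=0  a_k=12  p_k/q_k = 12/1
k=1  a_k=4  p_k/q_k = 49/4
fundamental: x₁=49, y₁=4  (since 2401 − 150·16 = 1)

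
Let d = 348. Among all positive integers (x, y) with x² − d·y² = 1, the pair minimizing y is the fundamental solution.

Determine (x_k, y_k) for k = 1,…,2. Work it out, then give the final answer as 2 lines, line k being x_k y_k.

1567 84
4910977 263256

√348 = [18; 1,1,1,8,1,1,1,36, …], period ℓ=8 (even) → k=7
a_0=18:  p_0=18·1+0=18,  q_0=18·0+1=1
a_1=1:  p_1=1·18+1=19,  q_1=1·1+0=1
…
a_3=1:  p_3=1·37+19=56,  q_3=1·2+1=3
a_4=8:  p_4=8·56+37=485,  q_4=8·3+2=26
a_5=1:  p_5=1·485+56=541,  q_5=1·26+3=29
a_6=1:  p_6=1·541+485=1026,  q_6=1·29+26=55
a_7=1:  p_7=1·1026+541=1567,  q_7=1·55+29=84
fundamental: x₁=1567, y₁=84  (since 2455489 − 348·7056 = 1)
n=2: (1567,84)∘(1567,84) = (1567·1567+348·84·84, 1567·84+84·1567) = (4910977,263256)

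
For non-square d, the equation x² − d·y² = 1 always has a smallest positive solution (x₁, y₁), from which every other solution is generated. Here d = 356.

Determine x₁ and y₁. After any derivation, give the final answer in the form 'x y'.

500001 26500

√356 → a₀=18, period (1,6,1,1,2,…,6,1,36); ℓ=14 even so k=13
step 0: (18, 1)  from 18·(1,0) + (0,1)
step 1: (19, 1)  from 1·(18,1) + (1,0)
…
step 3: (151, 8)  from 1·(132,7) + (19,1)
…
step 5: (717, 38)  from 2·(283,15) + (151,8)
…
step 7: (8717, 462)  from 8·(1000,53) + (717,38)
step 8: (9717, 515)  from 1·(8717,462) + (1000,53)
…
step 10: (37868, 2007)  from 1·(28151,1492) + (9717,515)
step 11: (66019, 3499)  from 1·(37868,2007) + (28151,1492)
step 12: (433982, 23001)  from 6·(66019,3499) + (37868,2007)
step 13: (500001, 26500)  from 1·(433982,23001) + (66019,3499)
→ (500001, 26500).  Check: 500001²=250001000001, 356·26500²=250001000000, difference 1.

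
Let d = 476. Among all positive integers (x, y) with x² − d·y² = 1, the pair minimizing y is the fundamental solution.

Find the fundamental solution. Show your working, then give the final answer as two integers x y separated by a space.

28799 1320

√476 = [21; 1,4,2,10,2,4,1,42, …], period ℓ=8 (even) → k=7
step 0: (21, 1)  from 21·(1,0) + (0,1)
…
step 3: (240, 11)  from 2·(109,5) + (22,1)
…
step 6: (23541, 1079)  from 4·(5258,241) + (2509,115)
step 7: (28799, 1320)  from 1·(23541,1079) + (5258,241)
(x₁, y₁) = (28799, 1320);  28799² − 476·1320² = 1 ✓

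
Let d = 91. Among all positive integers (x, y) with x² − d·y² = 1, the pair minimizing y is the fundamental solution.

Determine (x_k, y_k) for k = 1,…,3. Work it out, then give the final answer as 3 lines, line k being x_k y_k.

[9; 1,1,5,1,5,1,1,18] for √91; ℓ=8 ⇒ convergent index 7
step 0: (9, 1)  from 9·(1,0) + (0,1)
…
step 5: (725, 76)  from 5·(124,13) + (105,11)
step 6: (849, 89)  from 1·(725,76) + (124,13)
step 7: (1574, 165)  from 1·(849,89) + (725,76)
→ (1574, 165).  Check: 1574²=2477476, 91·165²=2477475, difference 1.
(1574+165√91)^2 = 4954951 + 519420√91
(1574+165√91)^3 = 15598184174 + 1635133995√91

1574 165
4954951 519420
15598184174 1635133995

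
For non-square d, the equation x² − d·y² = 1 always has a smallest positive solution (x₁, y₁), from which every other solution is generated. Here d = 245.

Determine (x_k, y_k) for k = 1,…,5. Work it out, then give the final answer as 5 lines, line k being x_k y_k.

d=245: √d = [15; 1,1,1,7,6,7,1,1,1,30] (ℓ=10, even), read p_9/q_9
step 0: (15, 1)  from 15·(1,0) + (0,1)
…
step 2: (31, 2)  from 1·(16,1) + (15,1)
step 3: (47, 3)  from 1·(31,2) + (16,1)
step 4: (360, 23)  from 7·(47,3) + (31,2)
step 5: (2207, 141)  from 6·(360,23) + (47,3)
…
step 8: (33825, 2161)  from 1·(18016,1151) + (15809,1010)
step 9: (51841, 3312)  from 1·(33825,2161) + (18016,1151)
→ (51841, 3312).  Check: 51841²=2687489281, 245·3312²=2687489280, difference 1.
k=2:  x_2 = 51841·51841+245·3312·3312 = 5374978561,  y_2 = 51841·3312+3312·51841 = 343394784
k=3:  x_3 = 51841·5374978561+245·3312·343394784 = 557288527109761,  y_3 = 51841·343394784+3312·5374978561 = 35603857991376
k=4:  x_4 = 51841·557288527109761+245·3312·35603857991376 = 57780789062419261441,  y_4 = 51841·35603857991376+3312·557288527109761 = 3691479203918451648
k=5:  x_5 = 51841·57780789062419261441+245·3312·3691479203918451648 = 5990827771012465337616001,  y_5 = 51841·3691479203918451648+3312·57780789062419261441 = 382739946785069045776560

51841 3312
5374978561 343394784
557288527109761 35603857991376
57780789062419261441 3691479203918451648
5990827771012465337616001 382739946785069045776560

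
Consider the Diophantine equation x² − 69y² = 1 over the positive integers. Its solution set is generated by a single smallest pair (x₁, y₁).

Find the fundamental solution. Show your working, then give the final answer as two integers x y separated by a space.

7775 936

√69 → a₀=8, period (3,3,1,4,1,3,3,16); ℓ=8 even so k=7
i=0: a=8 ⇒ p=8, q=1
…
i=6: a=3 ⇒ p=2384, q=287
i=7: a=3 ⇒ p=7775, q=936
→ (7775, 936).  Check: 7775²=60450625, 69·936²=60450624, difference 1.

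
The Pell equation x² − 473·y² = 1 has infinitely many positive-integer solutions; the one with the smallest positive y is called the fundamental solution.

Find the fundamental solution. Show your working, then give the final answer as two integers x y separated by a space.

√473 → a₀=21, period (1,2,1,42); ℓ=4 even so k=3
k=0  a_k=21  p_k/q_k = 21/1
…
k=2  a_k=2  p_k/q_k = 65/3
k=3  a_k=1  p_k/q_k = 87/4
→ (87, 4).  Check: 87²=7569, 473·4²=7568, difference 1.

87 4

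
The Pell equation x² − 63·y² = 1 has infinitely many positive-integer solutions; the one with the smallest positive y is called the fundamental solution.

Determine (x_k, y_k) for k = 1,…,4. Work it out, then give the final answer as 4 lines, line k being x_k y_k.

√63 → a₀=7, period (1,14); ℓ=2 even so k=1
i=0: a=7 ⇒ p=7, q=1
i=1: a=1 ⇒ p=8, q=1
→ (8, 1).  Check: 8²=64, 63·1²=63, difference 1.
(8+1√63)^2 = 127 + 16√63
(8+1√63)^3 = 2024 + 255√63
(8+1√63)^4 = 32257 + 4064√63

8 1
127 16
2024 255
32257 4064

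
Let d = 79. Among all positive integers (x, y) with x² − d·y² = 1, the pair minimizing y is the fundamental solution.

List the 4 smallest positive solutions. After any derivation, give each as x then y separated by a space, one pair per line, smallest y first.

80 9
12799 1440
2047760 230391
327628801 36861120

√79 = [8; 1,7,1,16, …], period ℓ=4 (even) → k=3
a_0=8:  p_0=8·1+0=8,  q_0=8·0+1=1
…
a_2=7:  p_2=7·9+8=71,  q_2=7·1+1=8
a_3=1:  p_3=1·71+9=80,  q_3=1·8+1=9
(x₁, y₁) = (80, 9);  80² − 79·9² = 1 ✓
n=2: (80,9)∘(80,9) = (80·80+79·9·9, 80·9+9·80) = (12799,1440)
n=3: (12799,1440)∘(80,9) = (80·12799+79·9·1440, 80·1440+9·12799) = (2047760,230391)
n=4: (2047760,230391)∘(80,9) = (80·2047760+79·9·230391, 80·230391+9·2047760) = (327628801,36861120)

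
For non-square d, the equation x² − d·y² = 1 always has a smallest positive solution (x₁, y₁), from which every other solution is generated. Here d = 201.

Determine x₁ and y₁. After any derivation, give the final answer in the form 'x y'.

515095 36332

√201 → a₀=14, period (5,1,1,1,2,…,1,5,28); ℓ=14 even so k=13
a_0=14:  p_0=14·1+0=14,  q_0=14·0+1=1
a_1=5:  p_1=5·14+1=71,  q_1=5·1+0=5
…
a_3=1:  p_3=1·85+71=156,  q_3=1·6+5=11
a_4=1:  p_4=1·156+85=241,  q_4=1·11+6=17
…
a_8=1:  p_8=1·7670+879=8549,  q_8=1·541+62=603
…
a_10=1:  p_10=1·24768+8549=33317,  q_10=1·1747+603=2350
a_11=1:  p_11=1·33317+24768=58085,  q_11=1·2350+1747=4097
a_12=1:  p_12=1·58085+33317=91402,  q_12=1·4097+2350=6447
a_13=5:  p_13=5·91402+58085=515095,  q_13=5·6447+4097=36332
(x₁, y₁) = (515095, 36332);  515095² − 201·36332² = 1 ✓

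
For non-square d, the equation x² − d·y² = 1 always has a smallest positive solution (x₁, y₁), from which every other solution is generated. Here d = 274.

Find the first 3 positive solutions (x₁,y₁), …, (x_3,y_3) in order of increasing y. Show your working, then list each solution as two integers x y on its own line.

3959299 239190
31352097142801 1894049455620
248264653730785753699 14998216231173381570

√274 = [16; 1,1,4,4,1,1,32, …], period ℓ=7 (odd) → k=13
i=0: a=16 ⇒ p=16, q=1
i=1: a=1 ⇒ p=17, q=1
i=2: a=1 ⇒ p=33, q=2
…
i=4: a=4 ⇒ p=629, q=38
i=5: a=1 ⇒ p=778, q=47
…
i=7: a=32 ⇒ p=45802, q=2767
i=8: a=1 ⇒ p=47209, q=2852
…
i=10: a=4 ⇒ p=419253, q=25328
i=11: a=4 ⇒ p=1770023, q=106931
i=12: a=1 ⇒ p=2189276, q=132259
i=13: a=1 ⇒ p=3959299, q=239190
(x₁, y₁) = (3959299, 239190);  3959299² − 274·239190² = 1 ✓
k=2:  x_2 = 3959299·3959299+274·239190·239190 = 31352097142801,  y_2 = 3959299·239190+239190·3959299 = 1894049455620
k=3:  x_3 = 3959299·31352097142801+274·239190·1894049455620 = 248264653730785753699,  y_3 = 3959299·1894049455620+239190·31352097142801 = 14998216231173381570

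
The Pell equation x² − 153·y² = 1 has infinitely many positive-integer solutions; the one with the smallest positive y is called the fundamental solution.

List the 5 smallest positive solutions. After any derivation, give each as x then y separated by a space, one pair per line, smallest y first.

2177 176
9478657 766304
41270070401 3336487440
179689877047297 14527065547456
782369683393860737 63250840057135984

√153 = [12; 2,1,2,2,2,1,2,24, …], period ℓ=8 (even) → k=7
a_0=12:  p_0=12·1+0=12,  q_0=12·0+1=1
a_1=2:  p_1=2·12+1=25,  q_1=2·1+0=2
a_2=1:  p_2=1·25+12=37,  q_2=1·2+1=3
a_3=2:  p_3=2·37+25=99,  q_3=2·3+2=8
a_4=2:  p_4=2·99+37=235,  q_4=2·8+3=19
a_5=2:  p_5=2·235+99=569,  q_5=2·19+8=46
a_6=1:  p_6=1·569+235=804,  q_6=1·46+19=65
a_7=2:  p_7=2·804+569=2177,  q_7=2·65+46=176
→ (2177, 176).  Check: 2177²=4739329, 153·176²=4739328, difference 1.
(x_2, y_2) = (2177·2177 + 153·176·176, 2177·176 + 176·2177) = (9478657, 766304)
(x_3, y_3) = (2177·9478657 + 153·176·766304, 2177·766304 + 176·9478657) = (41270070401, 3336487440)
(x_4, y_4) = (2177·41270070401 + 153·176·3336487440, 2177·3336487440 + 176·41270070401) = (179689877047297, 14527065547456)
(x_5, y_5) = (2177·179689877047297 + 153·176·14527065547456, 2177·14527065547456 + 176·179689877047297) = (782369683393860737, 63250840057135984)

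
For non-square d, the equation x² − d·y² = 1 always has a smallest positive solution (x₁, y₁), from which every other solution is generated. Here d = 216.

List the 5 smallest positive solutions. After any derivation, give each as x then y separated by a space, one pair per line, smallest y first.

√216 → a₀=14, period (1,2,3,2,1,28); ℓ=6 even so k=5
a_0=14:  p_0=14·1+0=14,  q_0=14·0+1=1
…
a_3=3:  p_3=3·44+15=147,  q_3=3·3+1=10
a_4=2:  p_4=2·147+44=338,  q_4=2·10+3=23
a_5=1:  p_5=1·338+147=485,  q_5=1·23+10=33
fundamental: x₁=485, y₁=33  (since 235225 − 216·1089 = 1)
n=2: (485,33)∘(485,33) = (485·485+216·33·33, 485·33+33·485) = (470449,32010)
n=3: (470449,32010)∘(485,33) = (485·470449+216·33·32010, 485·32010+33·470449) = (456335045,31049667)
n=4: (456335045,31049667)∘(485,33) = (485·456335045+216·33·31049667, 485·31049667+33·456335045) = (442644523201,30118144980)
n=5: (442644523201,30118144980)∘(485,33) = (485·442644523201+216·33·30118144980, 485·30118144980+33·442644523201) = (429364731169925,29214569580933)

485 33
470449 32010
456335045 31049667
442644523201 30118144980
429364731169925 29214569580933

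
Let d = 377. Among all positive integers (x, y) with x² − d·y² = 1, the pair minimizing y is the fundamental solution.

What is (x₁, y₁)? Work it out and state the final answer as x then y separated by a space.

√377 = [19; 2,2,2,38, …], period ℓ=4 (even) → k=3
a_0=19:  p_0=19·1+0=19,  q_0=19·0+1=1
a_1=2:  p_1=2·19+1=39,  q_1=2·1+0=2
a_2=2:  p_2=2·39+19=97,  q_2=2·2+1=5
a_3=2:  p_3=2·97+39=233,  q_3=2·5+2=12
fundamental: x₁=233, y₁=12  (since 54289 − 377·144 = 1)

233 12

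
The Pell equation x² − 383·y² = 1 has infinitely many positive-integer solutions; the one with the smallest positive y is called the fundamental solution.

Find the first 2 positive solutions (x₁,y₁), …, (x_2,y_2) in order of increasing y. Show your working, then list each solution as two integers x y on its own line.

18768 959
704475647 35997024

√383 → a₀=19, period (1,1,3,19,3,1,1,38); ℓ=8 even so k=7
k=0  a_k=19  p_k/q_k = 19/1
k=1  a_k=1  p_k/q_k = 20/1
k=2  a_k=1  p_k/q_k = 39/2
k=3  a_k=3  p_k/q_k = 137/7
k=4  a_k=19  p_k/q_k = 2642/135
…
k=6  a_k=1  p_k/q_k = 10705/547
k=7  a_k=1  p_k/q_k = 18768/959
→ (18768, 959).  Check: 18768²=352237824, 383·959²=352237823, difference 1.
(x_2, y_2) = (18768·18768 + 383·959·959, 18768·959 + 959·18768) = (704475647, 35997024)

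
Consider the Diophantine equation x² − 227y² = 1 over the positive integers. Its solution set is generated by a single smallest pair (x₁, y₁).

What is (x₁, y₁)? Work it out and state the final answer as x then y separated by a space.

226 15

√227 = [15; 15,30, …], period ℓ=2 (even) → k=1
i=0: a=15 ⇒ p=15, q=1
i=1: a=15 ⇒ p=226, q=15
(x₁, y₁) = (226, 15);  226² − 227·15² = 1 ✓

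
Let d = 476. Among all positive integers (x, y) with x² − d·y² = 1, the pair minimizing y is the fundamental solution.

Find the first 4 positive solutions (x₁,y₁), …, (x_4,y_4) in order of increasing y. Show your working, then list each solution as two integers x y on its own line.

28799 1320
1658764801 76029360
95541534979199 4379139075960
5503001330073139201 252229652421114720

d=476: √d = [21; 1,4,2,10,2,4,1,42] (ℓ=8, even), read p_7/q_7
i=0: a=21 ⇒ p=21, q=1
i=1: a=1 ⇒ p=22, q=1
i=2: a=4 ⇒ p=109, q=5
…
i=5: a=2 ⇒ p=5258, q=241
i=6: a=4 ⇒ p=23541, q=1079
i=7: a=1 ⇒ p=28799, q=1320
fundamental: x₁=28799, y₁=1320  (since 829382401 − 476·1742400 = 1)
(x_2, y_2) = (28799·28799 + 476·1320·1320, 28799·1320 + 1320·28799) = (1658764801, 76029360)
(x_3, y_3) = (28799·1658764801 + 476·1320·76029360, 28799·76029360 + 1320·1658764801) = (95541534979199, 4379139075960)
(x_4, y_4) = (28799·95541534979199 + 476·1320·4379139075960, 28799·4379139075960 + 1320·95541534979199) = (5503001330073139201, 252229652421114720)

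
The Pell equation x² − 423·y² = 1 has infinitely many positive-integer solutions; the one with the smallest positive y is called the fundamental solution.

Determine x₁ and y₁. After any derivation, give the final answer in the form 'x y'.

4607 224

d=423: √d = [20; 1,1,3,4,3,1,1,40] (ℓ=8, even), read p_7/q_7
step 0: (20, 1)  from 20·(1,0) + (0,1)
…
step 3: (144, 7)  from 3·(41,2) + (21,1)
step 4: (617, 30)  from 4·(144,7) + (41,2)
step 5: (1995, 97)  from 3·(617,30) + (144,7)
step 6: (2612, 127)  from 1·(1995,97) + (617,30)
step 7: (4607, 224)  from 1·(2612,127) + (1995,97)
(x₁, y₁) = (4607, 224);  4607² − 423·224² = 1 ✓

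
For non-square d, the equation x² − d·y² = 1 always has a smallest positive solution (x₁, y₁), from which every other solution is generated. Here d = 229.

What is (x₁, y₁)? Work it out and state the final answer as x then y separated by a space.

5848201 386460

√229 → a₀=15, period (7,1,1,7,30); ℓ=5 odd so k=9
a_0=15:  p_0=15·1+0=15,  q_0=15·0+1=1
…
a_2=1:  p_2=1·106+15=121,  q_2=1·7+1=8
…
a_6=7:  p_6=7·51527+1710=362399,  q_6=7·3405+113=23948
a_7=1:  p_7=1·362399+51527=413926,  q_7=1·23948+3405=27353
a_8=1:  p_8=1·413926+362399=776325,  q_8=1·27353+23948=51301
a_9=7:  p_9=7·776325+413926=5848201,  q_9=7·51301+27353=386460
→ (5848201, 386460).  Check: 5848201²=34201454936401, 229·386460²=34201454936400, difference 1.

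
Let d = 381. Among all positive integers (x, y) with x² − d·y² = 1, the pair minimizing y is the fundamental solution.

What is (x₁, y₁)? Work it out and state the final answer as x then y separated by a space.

1015 52

[19; 1,1,12,1,1,38] for √381; ℓ=6 ⇒ convergent index 5
step 0: (19, 1)  from 19·(1,0) + (0,1)
step 1: (20, 1)  from 1·(19,1) + (1,0)
step 2: (39, 2)  from 1·(20,1) + (19,1)
…
step 4: (527, 27)  from 1·(488,25) + (39,2)
step 5: (1015, 52)  from 1·(527,27) + (488,25)
fundamental: x₁=1015, y₁=52  (since 1030225 − 381·2704 = 1)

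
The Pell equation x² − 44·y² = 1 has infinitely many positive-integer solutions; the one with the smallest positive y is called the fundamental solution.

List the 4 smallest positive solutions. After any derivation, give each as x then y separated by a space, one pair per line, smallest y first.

199 30
79201 11940
31521799 4752090
12545596801 1891319880

d=44: √d = [6; 1,1,1,2,1,1,1,12] (ℓ=8, even), read p_7/q_7
step 0: (6, 1)  from 6·(1,0) + (0,1)
…
step 3: (20, 3)  from 1·(13,2) + (7,1)
step 4: (53, 8)  from 2·(20,3) + (13,2)
…
step 6: (126, 19)  from 1·(73,11) + (53,8)
step 7: (199, 30)  from 1·(126,19) + (73,11)
→ (199, 30).  Check: 199²=39601, 44·30²=39600, difference 1.
(x_2, y_2) = (199·199 + 44·30·30, 199·30 + 30·199) = (79201, 11940)
(x_3, y_3) = (199·79201 + 44·30·11940, 199·11940 + 30·79201) = (31521799, 4752090)
(x_4, y_4) = (199·31521799 + 44·30·4752090, 199·4752090 + 30·31521799) = (12545596801, 1891319880)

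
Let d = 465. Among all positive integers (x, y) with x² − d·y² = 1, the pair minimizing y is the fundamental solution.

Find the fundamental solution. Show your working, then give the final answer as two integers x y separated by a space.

15871 736

√465 = [21; 1,1,3,2,2,2,3,1,1,42, …], period ℓ=10 (even) → k=9
step 0: (21, 1)  from 21·(1,0) + (0,1)
step 1: (22, 1)  from 1·(21,1) + (1,0)
step 2: (43, 2)  from 1·(22,1) + (21,1)
step 3: (151, 7)  from 3·(43,2) + (22,1)
step 4: (345, 16)  from 2·(151,7) + (43,2)
…
step 8: (8949, 415)  from 1·(6922,321) + (2027,94)
step 9: (15871, 736)  from 1·(8949,415) + (6922,321)
→ (15871, 736).  Check: 15871²=251888641, 465·736²=251888640, difference 1.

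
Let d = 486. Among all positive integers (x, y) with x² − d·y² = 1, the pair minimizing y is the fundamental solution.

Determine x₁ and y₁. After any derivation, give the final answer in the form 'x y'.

485 22

[22; 22,44] for √486; ℓ=2 ⇒ convergent index 1
step 0: (22, 1)  from 22·(1,0) + (0,1)
step 1: (485, 22)  from 22·(22,1) + (1,0)
→ (485, 22).  Check: 485²=235225, 486·22²=235224, difference 1.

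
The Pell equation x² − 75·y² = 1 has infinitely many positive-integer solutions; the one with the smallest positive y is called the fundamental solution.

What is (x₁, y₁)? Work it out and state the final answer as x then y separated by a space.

[8; 1,1,1,16] for √75; ℓ=4 ⇒ convergent index 3
a_0=8:  p_0=8·1+0=8,  q_0=8·0+1=1
…
a_2=1:  p_2=1·9+8=17,  q_2=1·1+1=2
a_3=1:  p_3=1·17+9=26,  q_3=1·2+1=3
→ (26, 3).  Check: 26²=676, 75·3²=675, difference 1.

26 3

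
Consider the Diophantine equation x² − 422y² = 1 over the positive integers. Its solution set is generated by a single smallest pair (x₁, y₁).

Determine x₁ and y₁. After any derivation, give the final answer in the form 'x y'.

√422 = [20; 1,1,5,2,1,…,1,1,40, …], period ℓ=14 (even) → k=13
k=0  a_k=20  p_k/q_k = 20/1
k=1  a_k=1  p_k/q_k = 21/1
k=2  a_k=1  p_k/q_k = 41/2
…
k=6  a_k=3  p_k/q_k = 2650/129
…
k=8  a_k=3  p_k/q_k = 163807/7974
k=9  a_k=1  p_k/q_k = 217526/10589
…
k=12  a_k=1  p_k/q_k = 3810680/185501
k=13  a_k=1  p_k/q_k = 7022501/341850
(x₁, y₁) = (7022501, 341850);  7022501² − 422·341850² = 1 ✓

7022501 341850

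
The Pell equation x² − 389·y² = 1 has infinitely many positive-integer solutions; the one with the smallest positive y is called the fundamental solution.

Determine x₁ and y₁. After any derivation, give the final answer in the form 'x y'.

3287049 166660

√389 → a₀=19, period (1,2,1,1,1,1,2,1,38); ℓ=9 odd so k=17
k=0  a_k=19  p_k/q_k = 19/1
k=1  a_k=1  p_k/q_k = 20/1
…
k=3  a_k=1  p_k/q_k = 79/4
k=4  a_k=1  p_k/q_k = 138/7
…
k=7  a_k=2  p_k/q_k = 927/47
…
k=9  a_k=38  p_k/q_k = 49643/2517
…
k=16  a_k=2  p_k/q_k = 2376809/120509
k=17  a_k=1  p_k/q_k = 3287049/166660
(x₁, y₁) = (3287049, 166660);  3287049² − 389·166660² = 1 ✓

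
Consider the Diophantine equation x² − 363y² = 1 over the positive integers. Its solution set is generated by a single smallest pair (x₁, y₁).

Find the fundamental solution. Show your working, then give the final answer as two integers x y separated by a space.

362 19

√363 → a₀=19, period (19,38); ℓ=2 even so k=1
i=0: a=19 ⇒ p=19, q=1
i=1: a=19 ⇒ p=362, q=19
(x₁, y₁) = (362, 19);  362² − 363·19² = 1 ✓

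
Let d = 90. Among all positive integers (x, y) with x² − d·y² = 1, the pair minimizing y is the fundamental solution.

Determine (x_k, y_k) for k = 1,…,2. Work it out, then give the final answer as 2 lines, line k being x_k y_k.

19 2
721 76

d=90: √d = [9; 2,18] (ℓ=2, even), read p_1/q_1
k=0  a_k=9  p_k/q_k = 9/1
k=1  a_k=2  p_k/q_k = 19/2
(x₁, y₁) = (19, 2);  19² − 90·2² = 1 ✓
k=2:  x_2 = 19·19+90·2·2 = 721,  y_2 = 19·2+2·19 = 76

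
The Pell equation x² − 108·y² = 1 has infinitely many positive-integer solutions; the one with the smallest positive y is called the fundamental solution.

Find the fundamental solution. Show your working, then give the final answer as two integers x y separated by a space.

1351 130

[10; 2,1,1,4,1,1,2,20] for √108; ℓ=8 ⇒ convergent index 7
a_0=10:  p_0=10·1+0=10,  q_0=10·0+1=1
…
a_2=1:  p_2=1·21+10=31,  q_2=1·2+1=3
…
a_4=4:  p_4=4·52+31=239,  q_4=4·5+3=23
…
a_6=1:  p_6=1·291+239=530,  q_6=1·28+23=51
a_7=2:  p_7=2·530+291=1351,  q_7=2·51+28=130
→ (1351, 130).  Check: 1351²=1825201, 108·130²=1825200, difference 1.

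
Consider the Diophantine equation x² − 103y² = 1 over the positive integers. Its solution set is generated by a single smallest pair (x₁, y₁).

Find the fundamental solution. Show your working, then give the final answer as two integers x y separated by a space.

[10; 6,1,2,1,1,9,1,1,2,1,6,20] for √103; ℓ=12 ⇒ convergent index 11
step 0: (10, 1)  from 10·(1,0) + (0,1)
…
step 2: (71, 7)  from 1·(61,6) + (10,1)
…
step 6: (4567, 450)  from 9·(477,47) + (274,27)
…
step 8: (9611, 947)  from 1·(5044,497) + (4567,450)
…
step 10: (33877, 3338)  from 1·(24266,2391) + (9611,947)
step 11: (227528, 22419)  from 6·(33877,3338) + (24266,2391)
(x₁, y₁) = (227528, 22419);  227528² − 103·22419² = 1 ✓

227528 22419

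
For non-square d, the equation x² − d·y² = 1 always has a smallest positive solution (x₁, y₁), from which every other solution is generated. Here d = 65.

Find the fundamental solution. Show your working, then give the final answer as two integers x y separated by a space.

√65 → a₀=8, period (16); ℓ=1 odd so k=1
i=0: a=8 ⇒ p=8, q=1
i=1: a=16 ⇒ p=129, q=16
→ (129, 16).  Check: 129²=16641, 65·16²=16640, difference 1.

129 16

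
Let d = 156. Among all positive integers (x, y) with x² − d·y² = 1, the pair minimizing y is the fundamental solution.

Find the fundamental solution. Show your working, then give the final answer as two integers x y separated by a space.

25 2

√156 → a₀=12, period (2,24); ℓ=2 even so k=1
a_0=12:  p_0=12·1+0=12,  q_0=12·0+1=1
a_1=2:  p_1=2·12+1=25,  q_1=2·1+0=2
fundamental: x₁=25, y₁=2  (since 625 − 156·4 = 1)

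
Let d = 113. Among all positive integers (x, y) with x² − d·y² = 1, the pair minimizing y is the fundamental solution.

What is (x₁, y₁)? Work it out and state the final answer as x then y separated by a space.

1204353 113296

√113 → a₀=10, period (1,1,1,2,2,1,1,1,20); ℓ=9 odd so k=17
k=0  a_k=10  p_k/q_k = 10/1
…
k=2  a_k=1  p_k/q_k = 21/2
…
k=4  a_k=2  p_k/q_k = 85/8
…
k=6  a_k=1  p_k/q_k = 287/27
k=7  a_k=1  p_k/q_k = 489/46
…
k=11  a_k=1  p_k/q_k = 32794/3085
…
k=15  a_k=1  p_k/q_k = 445435/41903
k=16  a_k=1  p_k/q_k = 758918/71393
k=17  a_k=1  p_k/q_k = 1204353/113296
(x₁, y₁) = (1204353, 113296);  1204353² − 113·113296² = 1 ✓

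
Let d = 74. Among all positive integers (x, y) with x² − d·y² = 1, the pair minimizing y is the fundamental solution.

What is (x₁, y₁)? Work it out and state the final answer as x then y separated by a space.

[8; 1,1,1,1,16] for √74; ℓ=5 ⇒ convergent index 9
k=0  a_k=8  p_k/q_k = 8/1
k=1  a_k=1  p_k/q_k = 9/1
…
k=3  a_k=1  p_k/q_k = 26/3
k=4  a_k=1  p_k/q_k = 43/5
k=5  a_k=16  p_k/q_k = 714/83
k=6  a_k=1  p_k/q_k = 757/88
k=7  a_k=1  p_k/q_k = 1471/171
k=8  a_k=1  p_k/q_k = 2228/259
k=9  a_k=1  p_k/q_k = 3699/430
(x₁, y₁) = (3699, 430);  3699² − 74·430² = 1 ✓

3699 430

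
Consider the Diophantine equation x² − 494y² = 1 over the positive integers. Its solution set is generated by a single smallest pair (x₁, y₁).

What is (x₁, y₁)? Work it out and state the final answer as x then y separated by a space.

√494 = [22; 4,2,2,1,2,1,2,2,4,44, …], period ℓ=10 (even) → k=9
k=0  a_k=22  p_k/q_k = 22/1
k=1  a_k=4  p_k/q_k = 89/4
k=2  a_k=2  p_k/q_k = 200/9
k=3  a_k=2  p_k/q_k = 489/22
…
k=5  a_k=2  p_k/q_k = 1867/84
…
k=8  a_k=2  p_k/q_k = 16514/743
k=9  a_k=4  p_k/q_k = 73035/3286
(x₁, y₁) = (73035, 3286);  73035² − 494·3286² = 1 ✓

73035 3286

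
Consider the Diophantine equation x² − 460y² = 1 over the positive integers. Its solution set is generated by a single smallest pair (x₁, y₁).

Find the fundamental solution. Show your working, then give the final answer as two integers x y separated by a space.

2535751 118230

d=460: √d = [21; 2,4,3,1,2,10,2,1,3,4,2,42] (ℓ=12, even), read p_11/q_11
i=0: a=21 ⇒ p=21, q=1
i=1: a=2 ⇒ p=43, q=2
i=2: a=4 ⇒ p=193, q=9
…
i=4: a=1 ⇒ p=815, q=38
…
i=7: a=2 ⇒ p=48922, q=2281
…
i=9: a=3 ⇒ p=265693, q=12388
i=10: a=4 ⇒ p=1135029, q=52921
i=11: a=2 ⇒ p=2535751, q=118230
→ (2535751, 118230).  Check: 2535751²=6430033134001, 460·118230²=6430033134000, difference 1.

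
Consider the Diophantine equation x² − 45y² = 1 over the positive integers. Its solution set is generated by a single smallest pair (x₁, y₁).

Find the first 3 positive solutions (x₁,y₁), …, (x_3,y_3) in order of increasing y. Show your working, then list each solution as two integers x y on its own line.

√45 = [6; 1,2,2,2,1,12, …], period ℓ=6 (even) → k=5
step 0: (6, 1)  from 6·(1,0) + (0,1)
…
step 4: (114, 17)  from 2·(47,7) + (20,3)
step 5: (161, 24)  from 1·(114,17) + (47,7)
(x₁, y₁) = (161, 24);  161² − 45·24² = 1 ✓
k=2:  x_2 = 161·161+45·24·24 = 51841,  y_2 = 161·24+24·161 = 7728
k=3:  x_3 = 161·51841+45·24·7728 = 16692641,  y_3 = 161·7728+24·51841 = 2488392

161 24
51841 7728
16692641 2488392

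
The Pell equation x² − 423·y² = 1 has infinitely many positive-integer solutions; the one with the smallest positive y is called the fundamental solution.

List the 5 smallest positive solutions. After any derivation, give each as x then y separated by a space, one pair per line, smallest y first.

[20; 1,1,3,4,3,1,1,40] for √423; ℓ=8 ⇒ convergent index 7
k=0  a_k=20  p_k/q_k = 20/1
k=1  a_k=1  p_k/q_k = 21/1
k=2  a_k=1  p_k/q_k = 41/2
k=3  a_k=3  p_k/q_k = 144/7
k=4  a_k=4  p_k/q_k = 617/30
k=5  a_k=3  p_k/q_k = 1995/97
k=6  a_k=1  p_k/q_k = 2612/127
k=7  a_k=1  p_k/q_k = 4607/224
→ (4607, 224).  Check: 4607²=21224449, 423·224²=21224448, difference 1.
n=2: (4607,224)∘(4607,224) = (4607·4607+423·224·224, 4607·224+224·4607) = (42448897,2063936)
n=3: (42448897,2063936)∘(4607,224) = (4607·42448897+423·224·2063936, 4607·2063936+224·42448897) = (391124132351,19017106080)
n=4: (391124132351,19017106080)∘(4607,224) = (4607·391124132351+423·224·19017106080, 4607·19017106080+224·391124132351) = (3603817713033217,175223613357184)
n=5: (3603817713033217,175223613357184)∘(4607,224) = (4607·3603817713033217+423·224·175223613357184, 4607·175223613357184+224·3603817713033217) = (33205576016763929087,1614510354455987296)

4607 224
42448897 2063936
391124132351 19017106080
3603817713033217 175223613357184
33205576016763929087 1614510354455987296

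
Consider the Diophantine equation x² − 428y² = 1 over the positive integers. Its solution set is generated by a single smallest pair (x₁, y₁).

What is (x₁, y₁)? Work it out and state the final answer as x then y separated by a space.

1850887 89466

√428 → a₀=20, period (1,2,4,1,5,10,5,1,4,2,1,40); ℓ=12 even so k=11
k=0  a_k=20  p_k/q_k = 20/1
…
k=2  a_k=2  p_k/q_k = 62/3
…
k=4  a_k=1  p_k/q_k = 331/16
k=5  a_k=5  p_k/q_k = 1924/93
…
k=7  a_k=5  p_k/q_k = 99779/4823
…
k=9  a_k=4  p_k/q_k = 577179/27899
k=10  a_k=2  p_k/q_k = 1273708/61567
k=11  a_k=1  p_k/q_k = 1850887/89466
→ (1850887, 89466).  Check: 1850887²=3425782686769, 428·89466²=3425782686768, difference 1.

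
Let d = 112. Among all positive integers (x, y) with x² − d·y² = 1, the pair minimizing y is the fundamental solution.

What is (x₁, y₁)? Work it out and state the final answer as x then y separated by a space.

√112 → a₀=10, period (1,1,2,1,1,20); ℓ=6 even so k=5
a_0=10:  p_0=10·1+0=10,  q_0=10·0+1=1
a_1=1:  p_1=1·10+1=11,  q_1=1·1+0=1
a_2=1:  p_2=1·11+10=21,  q_2=1·1+1=2
a_3=2:  p_3=2·21+11=53,  q_3=2·2+1=5
a_4=1:  p_4=1·53+21=74,  q_4=1·5+2=7
a_5=1:  p_5=1·74+53=127,  q_5=1·7+5=12
→ (127, 12).  Check: 127²=16129, 112·12²=16128, difference 1.

127 12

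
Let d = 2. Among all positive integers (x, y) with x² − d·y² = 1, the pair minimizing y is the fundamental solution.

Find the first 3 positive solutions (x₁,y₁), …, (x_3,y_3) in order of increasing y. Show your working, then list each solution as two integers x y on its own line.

3 2
17 12
99 70

d=2: √d = [1; 2] (ℓ=1, odd), read p_1/q_1
step 0: (1, 1)  from 1·(1,0) + (0,1)
step 1: (3, 2)  from 2·(1,1) + (1,0)
fundamental: x₁=3, y₁=2  (since 9 − 2·4 = 1)
n=2: (3,2)∘(3,2) = (3·3+2·2·2, 3·2+2·3) = (17,12)
n=3: (17,12)∘(3,2) = (3·17+2·2·12, 3·12+2·17) = (99,70)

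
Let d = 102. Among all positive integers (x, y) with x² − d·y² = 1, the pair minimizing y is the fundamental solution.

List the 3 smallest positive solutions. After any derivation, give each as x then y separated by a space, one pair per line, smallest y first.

[10; 10,20] for √102; ℓ=2 ⇒ convergent index 1
step 0: (10, 1)  from 10·(1,0) + (0,1)
step 1: (101, 10)  from 10·(10,1) + (1,0)
fundamental: x₁=101, y₁=10  (since 10201 − 102·100 = 1)
n=2: (101,10)∘(101,10) = (101·101+102·10·10, 101·10+10·101) = (20401,2020)
n=3: (20401,2020)∘(101,10) = (101·20401+102·10·2020, 101·2020+10·20401) = (4120901,408030)

101 10
20401 2020
4120901 408030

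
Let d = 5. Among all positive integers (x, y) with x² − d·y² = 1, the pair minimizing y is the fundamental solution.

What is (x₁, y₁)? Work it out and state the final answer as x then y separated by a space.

9 4

√5 = [2; 4, …], period ℓ=1 (odd) → k=1
a_0=2:  p_0=2·1+0=2,  q_0=2·0+1=1
a_1=4:  p_1=4·2+1=9,  q_1=4·1+0=4
→ (9, 4).  Check: 9²=81, 5·4²=80, difference 1.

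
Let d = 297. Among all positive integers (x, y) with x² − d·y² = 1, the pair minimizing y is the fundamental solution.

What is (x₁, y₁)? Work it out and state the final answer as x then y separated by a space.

48599 2820

[17; 4,3,1,1,2,1,1,3,4,34] for √297; ℓ=10 ⇒ convergent index 9
a_0=17:  p_0=17·1+0=17,  q_0=17·0+1=1
a_1=4:  p_1=4·17+1=69,  q_1=4·1+0=4
…
a_5=2:  p_5=2·517+293=1327,  q_5=2·30+17=77
a_6=1:  p_6=1·1327+517=1844,  q_6=1·77+30=107
a_7=1:  p_7=1·1844+1327=3171,  q_7=1·107+77=184
a_8=3:  p_8=3·3171+1844=11357,  q_8=3·184+107=659
a_9=4:  p_9=4·11357+3171=48599,  q_9=4·659+184=2820
fundamental: x₁=48599, y₁=2820  (since 2361862801 − 297·7952400 = 1)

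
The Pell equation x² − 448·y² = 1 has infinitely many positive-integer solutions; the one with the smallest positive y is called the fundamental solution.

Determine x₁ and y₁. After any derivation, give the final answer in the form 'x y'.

√448 = [21; 6,42, …], period ℓ=2 (even) → k=1
step 0: (21, 1)  from 21·(1,0) + (0,1)
step 1: (127, 6)  from 6·(21,1) + (1,0)
→ (127, 6).  Check: 127²=16129, 448·6²=16128, difference 1.

127 6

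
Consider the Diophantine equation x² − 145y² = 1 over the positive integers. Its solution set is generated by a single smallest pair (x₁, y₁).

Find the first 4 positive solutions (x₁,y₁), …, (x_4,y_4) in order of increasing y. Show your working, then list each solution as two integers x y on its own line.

[12; 24] for √145; ℓ=1 ⇒ convergent index 1
i=0: a=12 ⇒ p=12, q=1
i=1: a=24 ⇒ p=289, q=24
(x₁, y₁) = (289, 24);  289² − 145·24² = 1 ✓
n=2: (289,24)∘(289,24) = (289·289+145·24·24, 289·24+24·289) = (167041,13872)
n=3: (167041,13872)∘(289,24) = (289·167041+145·24·13872, 289·13872+24·167041) = (96549409,8017992)
n=4: (96549409,8017992)∘(289,24) = (289·96549409+145·24·8017992, 289·8017992+24·96549409) = (55805391361,4634385504)

289 24
167041 13872
96549409 8017992
55805391361 4634385504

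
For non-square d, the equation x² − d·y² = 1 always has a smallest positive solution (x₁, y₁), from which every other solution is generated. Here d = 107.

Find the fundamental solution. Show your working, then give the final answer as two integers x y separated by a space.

[10; 2,1,9,1,2,20] for √107; ℓ=6 ⇒ convergent index 5
a_0=10:  p_0=10·1+0=10,  q_0=10·0+1=1
a_1=2:  p_1=2·10+1=21,  q_1=2·1+0=2
a_2=1:  p_2=1·21+10=31,  q_2=1·2+1=3
…
a_4=1:  p_4=1·300+31=331,  q_4=1·29+3=32
a_5=2:  p_5=2·331+300=962,  q_5=2·32+29=93
→ (962, 93).  Check: 962²=925444, 107·93²=925443, difference 1.

962 93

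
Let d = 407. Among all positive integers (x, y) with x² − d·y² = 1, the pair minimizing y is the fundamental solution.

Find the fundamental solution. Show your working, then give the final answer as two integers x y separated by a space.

√407 → a₀=20, period (5,1,2,1,5,40); ℓ=6 even so k=5
k=0  a_k=20  p_k/q_k = 20/1
k=1  a_k=5  p_k/q_k = 101/5
k=2  a_k=1  p_k/q_k = 121/6
…
k=4  a_k=1  p_k/q_k = 464/23
k=5  a_k=5  p_k/q_k = 2663/132
(x₁, y₁) = (2663, 132);  2663² − 407·132² = 1 ✓

2663 132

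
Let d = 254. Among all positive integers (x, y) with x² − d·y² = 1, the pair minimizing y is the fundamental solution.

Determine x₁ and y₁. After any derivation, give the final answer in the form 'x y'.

[15; 1,14,1,30] for √254; ℓ=4 ⇒ convergent index 3
k=0  a_k=15  p_k/q_k = 15/1
k=1  a_k=1  p_k/q_k = 16/1
k=2  a_k=14  p_k/q_k = 239/15
k=3  a_k=1  p_k/q_k = 255/16
(x₁, y₁) = (255, 16);  255² − 254·16² = 1 ✓

255 16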